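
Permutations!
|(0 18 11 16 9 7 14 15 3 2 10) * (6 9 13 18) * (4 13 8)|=18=|(0 6 9 7 14 15 3 2 10)(4 13 18 11 16 8)|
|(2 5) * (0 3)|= |(0 3)(2 5)|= 2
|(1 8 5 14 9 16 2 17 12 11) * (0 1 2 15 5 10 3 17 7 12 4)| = 140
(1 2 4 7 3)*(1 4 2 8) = (1 8)(3 4 7) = [0, 8, 2, 4, 7, 5, 6, 3, 1]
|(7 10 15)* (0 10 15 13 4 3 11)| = 6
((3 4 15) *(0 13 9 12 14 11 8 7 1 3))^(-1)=(0 15 4 3 1 7 8 11 14 12 9 13)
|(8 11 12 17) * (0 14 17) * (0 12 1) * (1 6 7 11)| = |(0 14 17 8 1)(6 7 11)| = 15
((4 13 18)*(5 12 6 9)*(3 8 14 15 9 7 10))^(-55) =((3 8 14 15 9 5 12 6 7 10)(4 13 18))^(-55) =(3 5)(4 18 13)(6 14)(7 15)(8 12)(9 10)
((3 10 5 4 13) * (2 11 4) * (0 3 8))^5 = (0 11 3 4 10 13 5 8 2)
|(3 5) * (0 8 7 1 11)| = |(0 8 7 1 11)(3 5)| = 10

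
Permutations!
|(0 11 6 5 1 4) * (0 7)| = |(0 11 6 5 1 4 7)| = 7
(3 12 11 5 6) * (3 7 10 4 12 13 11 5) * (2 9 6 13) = (2 9 6 7 10 4 12 5 13 11 3) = [0, 1, 9, 2, 12, 13, 7, 10, 8, 6, 4, 3, 5, 11]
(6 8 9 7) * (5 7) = [0, 1, 2, 3, 4, 7, 8, 6, 9, 5] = (5 7 6 8 9)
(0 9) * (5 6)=(0 9)(5 6)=[9, 1, 2, 3, 4, 6, 5, 7, 8, 0]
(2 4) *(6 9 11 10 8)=(2 4)(6 9 11 10 8)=[0, 1, 4, 3, 2, 5, 9, 7, 6, 11, 8, 10]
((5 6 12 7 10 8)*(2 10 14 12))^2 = ((2 10 8 5 6)(7 14 12))^2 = (2 8 6 10 5)(7 12 14)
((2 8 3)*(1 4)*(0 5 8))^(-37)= ((0 5 8 3 2)(1 4))^(-37)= (0 3 5 2 8)(1 4)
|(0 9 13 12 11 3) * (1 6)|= |(0 9 13 12 11 3)(1 6)|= 6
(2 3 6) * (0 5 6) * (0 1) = (0 5 6 2 3 1) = [5, 0, 3, 1, 4, 6, 2]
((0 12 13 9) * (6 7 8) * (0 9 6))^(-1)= (0 8 7 6 13 12)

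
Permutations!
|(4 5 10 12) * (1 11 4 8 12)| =|(1 11 4 5 10)(8 12)| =10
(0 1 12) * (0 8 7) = (0 1 12 8 7) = [1, 12, 2, 3, 4, 5, 6, 0, 7, 9, 10, 11, 8]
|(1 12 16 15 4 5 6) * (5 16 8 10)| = 6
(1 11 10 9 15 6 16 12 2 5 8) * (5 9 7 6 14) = (1 11 10 7 6 16 12 2 9 15 14 5 8) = [0, 11, 9, 3, 4, 8, 16, 6, 1, 15, 7, 10, 2, 13, 5, 14, 12]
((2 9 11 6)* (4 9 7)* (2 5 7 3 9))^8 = (11)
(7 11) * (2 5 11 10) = [0, 1, 5, 3, 4, 11, 6, 10, 8, 9, 2, 7] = (2 5 11 7 10)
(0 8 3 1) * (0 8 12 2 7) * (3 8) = (0 12 2 7)(1 3) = [12, 3, 7, 1, 4, 5, 6, 0, 8, 9, 10, 11, 2]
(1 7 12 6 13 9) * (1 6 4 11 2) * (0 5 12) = (0 5 12 4 11 2 1 7)(6 13 9) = [5, 7, 1, 3, 11, 12, 13, 0, 8, 6, 10, 2, 4, 9]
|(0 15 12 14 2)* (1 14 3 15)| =|(0 1 14 2)(3 15 12)| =12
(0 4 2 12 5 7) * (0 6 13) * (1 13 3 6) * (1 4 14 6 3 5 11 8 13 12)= (0 14 6 5 7 4 2 1 12 11 8 13)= [14, 12, 1, 3, 2, 7, 5, 4, 13, 9, 10, 8, 11, 0, 6]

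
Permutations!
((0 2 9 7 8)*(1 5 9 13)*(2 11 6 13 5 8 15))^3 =(0 13)(1 11)(2 7 5 15 9)(6 8)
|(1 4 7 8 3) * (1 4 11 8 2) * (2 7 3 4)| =6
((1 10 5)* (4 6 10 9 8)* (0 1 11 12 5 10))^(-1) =((0 1 9 8 4 6)(5 11 12))^(-1) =(0 6 4 8 9 1)(5 12 11)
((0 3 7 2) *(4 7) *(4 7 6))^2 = (0 7)(2 3)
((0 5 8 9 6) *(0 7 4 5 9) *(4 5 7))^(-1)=(0 8 5 7 4 6 9)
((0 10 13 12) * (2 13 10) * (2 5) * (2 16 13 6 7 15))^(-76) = (0 12 13 16 5)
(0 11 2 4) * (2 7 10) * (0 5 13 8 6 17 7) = (0 11)(2 4 5 13 8 6 17 7 10) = [11, 1, 4, 3, 5, 13, 17, 10, 6, 9, 2, 0, 12, 8, 14, 15, 16, 7]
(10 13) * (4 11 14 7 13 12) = (4 11 14 7 13 10 12) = [0, 1, 2, 3, 11, 5, 6, 13, 8, 9, 12, 14, 4, 10, 7]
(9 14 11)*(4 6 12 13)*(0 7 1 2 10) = (0 7 1 2 10)(4 6 12 13)(9 14 11) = [7, 2, 10, 3, 6, 5, 12, 1, 8, 14, 0, 9, 13, 4, 11]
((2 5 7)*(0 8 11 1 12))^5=((0 8 11 1 12)(2 5 7))^5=(12)(2 7 5)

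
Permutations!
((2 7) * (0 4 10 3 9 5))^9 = ((0 4 10 3 9 5)(2 7))^9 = (0 3)(2 7)(4 9)(5 10)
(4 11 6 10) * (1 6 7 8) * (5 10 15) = (1 6 15 5 10 4 11 7 8) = [0, 6, 2, 3, 11, 10, 15, 8, 1, 9, 4, 7, 12, 13, 14, 5]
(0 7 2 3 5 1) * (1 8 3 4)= [7, 0, 4, 5, 1, 8, 6, 2, 3]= (0 7 2 4 1)(3 5 8)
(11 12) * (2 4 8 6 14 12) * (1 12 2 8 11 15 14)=[0, 12, 4, 3, 11, 5, 1, 7, 6, 9, 10, 8, 15, 13, 2, 14]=(1 12 15 14 2 4 11 8 6)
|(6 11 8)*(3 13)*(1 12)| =|(1 12)(3 13)(6 11 8)| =6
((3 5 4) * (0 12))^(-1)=(0 12)(3 4 5)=((0 12)(3 5 4))^(-1)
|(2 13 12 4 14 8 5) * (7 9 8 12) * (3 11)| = |(2 13 7 9 8 5)(3 11)(4 14 12)| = 6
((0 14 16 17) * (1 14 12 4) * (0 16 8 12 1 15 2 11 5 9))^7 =((0 1 14 8 12 4 15 2 11 5 9)(16 17))^7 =(0 2 8 9 15 14 5 4 1 11 12)(16 17)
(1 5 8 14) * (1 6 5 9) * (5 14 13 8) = (1 9)(6 14)(8 13) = [0, 9, 2, 3, 4, 5, 14, 7, 13, 1, 10, 11, 12, 8, 6]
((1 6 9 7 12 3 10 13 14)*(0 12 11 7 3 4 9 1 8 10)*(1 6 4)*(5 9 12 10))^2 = ((0 10 13 14 8 5 9 3)(1 4 12)(7 11))^2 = (0 13 8 9)(1 12 4)(3 10 14 5)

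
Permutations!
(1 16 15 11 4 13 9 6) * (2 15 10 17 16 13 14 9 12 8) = (1 13 12 8 2 15 11 4 14 9 6)(10 17 16) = [0, 13, 15, 3, 14, 5, 1, 7, 2, 6, 17, 4, 8, 12, 9, 11, 10, 16]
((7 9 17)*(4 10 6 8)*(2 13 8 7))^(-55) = (2 17 9 7 6 10 4 8 13)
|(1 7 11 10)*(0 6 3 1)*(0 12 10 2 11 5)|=6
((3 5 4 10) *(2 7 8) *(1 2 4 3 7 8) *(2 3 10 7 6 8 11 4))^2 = ((1 3 5 10 6 8 2 11 4 7))^2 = (1 5 6 2 4)(3 10 8 11 7)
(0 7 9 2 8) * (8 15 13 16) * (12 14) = [7, 1, 15, 3, 4, 5, 6, 9, 0, 2, 10, 11, 14, 16, 12, 13, 8] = (0 7 9 2 15 13 16 8)(12 14)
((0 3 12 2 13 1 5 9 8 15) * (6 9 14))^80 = (0 6 13)(1 3 9)(2 15 14)(5 12 8)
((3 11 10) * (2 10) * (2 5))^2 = (2 3 5 10 11)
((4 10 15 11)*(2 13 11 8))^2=((2 13 11 4 10 15 8))^2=(2 11 10 8 13 4 15)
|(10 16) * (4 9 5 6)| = 4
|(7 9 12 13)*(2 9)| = |(2 9 12 13 7)| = 5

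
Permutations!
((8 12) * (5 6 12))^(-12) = (12)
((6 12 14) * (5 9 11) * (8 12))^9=((5 9 11)(6 8 12 14))^9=(6 8 12 14)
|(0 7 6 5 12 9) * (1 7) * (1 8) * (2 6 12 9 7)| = 14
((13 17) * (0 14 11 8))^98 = ((0 14 11 8)(13 17))^98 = (17)(0 11)(8 14)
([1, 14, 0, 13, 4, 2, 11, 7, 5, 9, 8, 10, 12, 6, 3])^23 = (0 1 14 3 13 6 11 10 8 5 2)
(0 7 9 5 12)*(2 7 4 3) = (0 4 3 2 7 9 5 12) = [4, 1, 7, 2, 3, 12, 6, 9, 8, 5, 10, 11, 0]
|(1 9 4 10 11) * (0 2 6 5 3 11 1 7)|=|(0 2 6 5 3 11 7)(1 9 4 10)|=28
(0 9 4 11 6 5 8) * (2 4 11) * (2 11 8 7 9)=[2, 1, 4, 3, 11, 7, 5, 9, 0, 8, 10, 6]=(0 2 4 11 6 5 7 9 8)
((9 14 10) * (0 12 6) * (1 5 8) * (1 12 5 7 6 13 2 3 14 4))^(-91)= (0 14)(1 13)(2 7)(3 6)(4 12)(5 10)(8 9)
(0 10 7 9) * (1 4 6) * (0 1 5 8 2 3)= (0 10 7 9 1 4 6 5 8 2 3)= [10, 4, 3, 0, 6, 8, 5, 9, 2, 1, 7]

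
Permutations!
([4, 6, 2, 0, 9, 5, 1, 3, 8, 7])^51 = (0 4 9 7 3)(1 6)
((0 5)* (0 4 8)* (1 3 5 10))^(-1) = (0 8 4 5 3 1 10)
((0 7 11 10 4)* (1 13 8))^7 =((0 7 11 10 4)(1 13 8))^7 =(0 11 4 7 10)(1 13 8)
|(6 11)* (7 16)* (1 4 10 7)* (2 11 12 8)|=5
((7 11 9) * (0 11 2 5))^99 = (0 7)(2 11)(5 9)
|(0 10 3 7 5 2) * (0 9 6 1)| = |(0 10 3 7 5 2 9 6 1)| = 9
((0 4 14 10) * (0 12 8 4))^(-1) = (4 8 12 10 14)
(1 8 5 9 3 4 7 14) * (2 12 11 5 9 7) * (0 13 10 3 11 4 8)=[13, 0, 12, 8, 2, 7, 6, 14, 9, 11, 3, 5, 4, 10, 1]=(0 13 10 3 8 9 11 5 7 14 1)(2 12 4)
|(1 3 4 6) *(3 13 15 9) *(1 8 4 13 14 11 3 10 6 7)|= |(1 14 11 3 13 15 9 10 6 8 4 7)|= 12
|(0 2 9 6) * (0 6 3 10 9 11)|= 3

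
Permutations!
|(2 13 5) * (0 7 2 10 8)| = |(0 7 2 13 5 10 8)| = 7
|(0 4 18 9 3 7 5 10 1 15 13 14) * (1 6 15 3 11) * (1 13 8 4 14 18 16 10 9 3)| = 42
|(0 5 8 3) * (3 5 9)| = 6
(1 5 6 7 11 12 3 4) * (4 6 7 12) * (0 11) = (0 11 4 1 5 7)(3 6 12) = [11, 5, 2, 6, 1, 7, 12, 0, 8, 9, 10, 4, 3]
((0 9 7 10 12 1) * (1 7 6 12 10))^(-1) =((0 9 6 12 7 1))^(-1) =(0 1 7 12 6 9)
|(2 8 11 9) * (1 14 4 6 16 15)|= |(1 14 4 6 16 15)(2 8 11 9)|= 12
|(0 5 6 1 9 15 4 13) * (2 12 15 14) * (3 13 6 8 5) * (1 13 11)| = 12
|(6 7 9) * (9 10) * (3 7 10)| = |(3 7)(6 10 9)| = 6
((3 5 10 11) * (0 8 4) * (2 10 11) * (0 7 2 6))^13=((0 8 4 7 2 10 6)(3 5 11))^13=(0 6 10 2 7 4 8)(3 5 11)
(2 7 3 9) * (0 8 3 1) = (0 8 3 9 2 7 1) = [8, 0, 7, 9, 4, 5, 6, 1, 3, 2]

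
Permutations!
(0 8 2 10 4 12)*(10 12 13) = (0 8 2 12)(4 13 10) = [8, 1, 12, 3, 13, 5, 6, 7, 2, 9, 4, 11, 0, 10]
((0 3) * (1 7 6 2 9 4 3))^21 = ((0 1 7 6 2 9 4 3))^21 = (0 9 7 3 2 1 4 6)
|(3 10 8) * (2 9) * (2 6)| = 3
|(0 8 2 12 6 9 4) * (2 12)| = |(0 8 12 6 9 4)| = 6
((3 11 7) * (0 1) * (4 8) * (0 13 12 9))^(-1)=((0 1 13 12 9)(3 11 7)(4 8))^(-1)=(0 9 12 13 1)(3 7 11)(4 8)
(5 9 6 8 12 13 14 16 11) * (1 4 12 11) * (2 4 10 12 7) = [0, 10, 4, 3, 7, 9, 8, 2, 11, 6, 12, 5, 13, 14, 16, 15, 1] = (1 10 12 13 14 16)(2 4 7)(5 9 6 8 11)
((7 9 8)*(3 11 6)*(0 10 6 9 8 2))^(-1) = ((0 10 6 3 11 9 2)(7 8))^(-1) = (0 2 9 11 3 6 10)(7 8)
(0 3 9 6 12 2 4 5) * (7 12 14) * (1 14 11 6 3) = (0 1 14 7 12 2 4 5)(3 9)(6 11) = [1, 14, 4, 9, 5, 0, 11, 12, 8, 3, 10, 6, 2, 13, 7]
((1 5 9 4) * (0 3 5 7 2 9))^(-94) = (0 5 3)(1 7 2 9 4)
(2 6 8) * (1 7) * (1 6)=(1 7 6 8 2)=[0, 7, 1, 3, 4, 5, 8, 6, 2]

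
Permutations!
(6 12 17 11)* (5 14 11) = [0, 1, 2, 3, 4, 14, 12, 7, 8, 9, 10, 6, 17, 13, 11, 15, 16, 5] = (5 14 11 6 12 17)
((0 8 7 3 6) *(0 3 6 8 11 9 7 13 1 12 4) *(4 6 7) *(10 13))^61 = (0 11 9 4)(1 10 3 12 13 8 6)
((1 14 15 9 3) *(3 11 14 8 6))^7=((1 8 6 3)(9 11 14 15))^7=(1 3 6 8)(9 15 14 11)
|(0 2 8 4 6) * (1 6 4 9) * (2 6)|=4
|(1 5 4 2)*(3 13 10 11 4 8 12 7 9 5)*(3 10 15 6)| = 20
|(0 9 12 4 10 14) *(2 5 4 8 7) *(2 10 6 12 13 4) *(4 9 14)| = 6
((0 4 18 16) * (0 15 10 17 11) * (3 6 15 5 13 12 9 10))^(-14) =((0 4 18 16 5 13 12 9 10 17 11)(3 6 15))^(-14) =(0 10 13 18 11 9 5 4 17 12 16)(3 6 15)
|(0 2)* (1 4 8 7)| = 4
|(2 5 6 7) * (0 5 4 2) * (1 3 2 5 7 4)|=6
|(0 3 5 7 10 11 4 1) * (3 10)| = 15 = |(0 10 11 4 1)(3 5 7)|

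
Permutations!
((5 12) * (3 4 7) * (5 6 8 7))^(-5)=((3 4 5 12 6 8 7))^(-5)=(3 5 6 7 4 12 8)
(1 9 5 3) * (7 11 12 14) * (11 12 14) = [0, 9, 2, 1, 4, 3, 6, 12, 8, 5, 10, 14, 11, 13, 7] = (1 9 5 3)(7 12 11 14)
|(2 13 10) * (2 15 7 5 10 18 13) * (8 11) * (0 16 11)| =|(0 16 11 8)(5 10 15 7)(13 18)| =4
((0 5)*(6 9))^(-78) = ((0 5)(6 9))^(-78) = (9)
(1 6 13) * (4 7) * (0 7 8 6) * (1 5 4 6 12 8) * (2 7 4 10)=(0 4 1)(2 7 6 13 5 10)(8 12)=[4, 0, 7, 3, 1, 10, 13, 6, 12, 9, 2, 11, 8, 5]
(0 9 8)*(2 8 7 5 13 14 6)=(0 9 7 5 13 14 6 2 8)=[9, 1, 8, 3, 4, 13, 2, 5, 0, 7, 10, 11, 12, 14, 6]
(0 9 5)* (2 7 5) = (0 9 2 7 5) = [9, 1, 7, 3, 4, 0, 6, 5, 8, 2]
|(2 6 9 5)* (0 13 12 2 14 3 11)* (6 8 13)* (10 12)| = 35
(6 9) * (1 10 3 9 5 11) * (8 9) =(1 10 3 8 9 6 5 11) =[0, 10, 2, 8, 4, 11, 5, 7, 9, 6, 3, 1]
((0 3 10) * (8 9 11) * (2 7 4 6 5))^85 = (0 3 10)(8 9 11)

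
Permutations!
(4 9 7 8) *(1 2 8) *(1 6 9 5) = (1 2 8 4 5)(6 9 7) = [0, 2, 8, 3, 5, 1, 9, 6, 4, 7]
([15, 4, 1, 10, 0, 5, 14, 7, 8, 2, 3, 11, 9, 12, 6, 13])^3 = [12, 15, 0, 10, 13, 5, 14, 7, 8, 4, 3, 11, 1, 2, 6, 9]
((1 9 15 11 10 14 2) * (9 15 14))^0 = (15)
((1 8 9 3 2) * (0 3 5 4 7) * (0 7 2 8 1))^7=((0 3 8 9 5 4 2))^7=(9)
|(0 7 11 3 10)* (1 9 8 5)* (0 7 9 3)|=9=|(0 9 8 5 1 3 10 7 11)|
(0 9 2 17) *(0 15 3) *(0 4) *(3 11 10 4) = (0 9 2 17 15 11 10 4) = [9, 1, 17, 3, 0, 5, 6, 7, 8, 2, 4, 10, 12, 13, 14, 11, 16, 15]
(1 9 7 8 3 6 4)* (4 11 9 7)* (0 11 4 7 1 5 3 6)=(0 11 9 7 8 6 4 5 3)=[11, 1, 2, 0, 5, 3, 4, 8, 6, 7, 10, 9]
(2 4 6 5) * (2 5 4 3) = [0, 1, 3, 2, 6, 5, 4] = (2 3)(4 6)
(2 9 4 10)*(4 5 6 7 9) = [0, 1, 4, 3, 10, 6, 7, 9, 8, 5, 2] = (2 4 10)(5 6 7 9)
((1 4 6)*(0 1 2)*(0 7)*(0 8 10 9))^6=(0 8 6)(1 10 2)(4 9 7)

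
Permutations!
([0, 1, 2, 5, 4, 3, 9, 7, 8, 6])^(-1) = [0, 1, 2, 5, 4, 3, 9, 7, 8, 6]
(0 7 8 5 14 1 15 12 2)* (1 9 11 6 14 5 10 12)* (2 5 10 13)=(0 7 8 13 2)(1 15)(5 10 12)(6 14 9 11)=[7, 15, 0, 3, 4, 10, 14, 8, 13, 11, 12, 6, 5, 2, 9, 1]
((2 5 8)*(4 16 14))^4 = (2 5 8)(4 16 14)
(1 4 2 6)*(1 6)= (6)(1 4 2)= [0, 4, 1, 3, 2, 5, 6]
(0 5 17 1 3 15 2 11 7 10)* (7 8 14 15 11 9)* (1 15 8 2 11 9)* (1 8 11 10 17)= (0 5 1 3 9 7 17 15 10)(2 8 14 11)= [5, 3, 8, 9, 4, 1, 6, 17, 14, 7, 0, 2, 12, 13, 11, 10, 16, 15]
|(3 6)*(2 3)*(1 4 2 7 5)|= |(1 4 2 3 6 7 5)|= 7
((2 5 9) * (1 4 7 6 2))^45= (1 6 9 7 5 4 2)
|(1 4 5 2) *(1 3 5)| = |(1 4)(2 3 5)| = 6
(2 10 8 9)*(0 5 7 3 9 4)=(0 5 7 3 9 2 10 8 4)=[5, 1, 10, 9, 0, 7, 6, 3, 4, 2, 8]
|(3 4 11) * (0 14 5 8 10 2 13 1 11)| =11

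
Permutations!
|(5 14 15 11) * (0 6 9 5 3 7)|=9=|(0 6 9 5 14 15 11 3 7)|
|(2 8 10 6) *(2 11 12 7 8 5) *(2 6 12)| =4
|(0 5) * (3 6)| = 2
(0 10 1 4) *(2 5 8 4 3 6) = (0 10 1 3 6 2 5 8 4) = [10, 3, 5, 6, 0, 8, 2, 7, 4, 9, 1]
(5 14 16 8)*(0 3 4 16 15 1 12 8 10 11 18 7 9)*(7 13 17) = [3, 12, 2, 4, 16, 14, 6, 9, 5, 0, 11, 18, 8, 17, 15, 1, 10, 7, 13] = (0 3 4 16 10 11 18 13 17 7 9)(1 12 8 5 14 15)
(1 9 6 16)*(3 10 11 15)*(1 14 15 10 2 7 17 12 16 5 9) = (2 7 17 12 16 14 15 3)(5 9 6)(10 11) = [0, 1, 7, 2, 4, 9, 5, 17, 8, 6, 11, 10, 16, 13, 15, 3, 14, 12]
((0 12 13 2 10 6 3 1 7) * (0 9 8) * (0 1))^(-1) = (0 3 6 10 2 13 12)(1 8 9 7)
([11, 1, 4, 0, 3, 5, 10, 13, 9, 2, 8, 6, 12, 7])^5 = (0 9 11 2 6 4 10 3 8)(7 13)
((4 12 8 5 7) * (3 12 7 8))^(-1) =(3 12)(4 7)(5 8)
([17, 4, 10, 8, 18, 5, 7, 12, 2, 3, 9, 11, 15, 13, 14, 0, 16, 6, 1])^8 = [6, 18, 3, 10, 1, 5, 12, 15, 9, 2, 8, 11, 0, 13, 14, 17, 16, 7, 4]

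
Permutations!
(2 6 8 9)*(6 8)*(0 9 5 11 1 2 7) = [9, 2, 8, 3, 4, 11, 6, 0, 5, 7, 10, 1] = (0 9 7)(1 2 8 5 11)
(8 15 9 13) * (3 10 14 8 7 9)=(3 10 14 8 15)(7 9 13)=[0, 1, 2, 10, 4, 5, 6, 9, 15, 13, 14, 11, 12, 7, 8, 3]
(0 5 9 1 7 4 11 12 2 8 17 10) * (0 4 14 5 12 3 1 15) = (0 12 2 8 17 10 4 11 3 1 7 14 5 9 15) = [12, 7, 8, 1, 11, 9, 6, 14, 17, 15, 4, 3, 2, 13, 5, 0, 16, 10]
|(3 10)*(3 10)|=1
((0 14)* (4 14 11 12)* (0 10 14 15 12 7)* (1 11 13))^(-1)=((0 13 1 11 7)(4 15 12)(10 14))^(-1)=(0 7 11 1 13)(4 12 15)(10 14)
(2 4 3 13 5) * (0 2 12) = (0 2 4 3 13 5 12) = [2, 1, 4, 13, 3, 12, 6, 7, 8, 9, 10, 11, 0, 5]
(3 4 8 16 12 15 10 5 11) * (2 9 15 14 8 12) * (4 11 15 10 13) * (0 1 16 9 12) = (0 1 16 2 12 14 8 9 10 5 15 13 4)(3 11) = [1, 16, 12, 11, 0, 15, 6, 7, 9, 10, 5, 3, 14, 4, 8, 13, 2]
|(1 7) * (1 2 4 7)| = 3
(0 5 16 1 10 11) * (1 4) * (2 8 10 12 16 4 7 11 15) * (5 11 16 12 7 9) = [11, 7, 8, 3, 1, 4, 6, 16, 10, 5, 15, 0, 12, 13, 14, 2, 9] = (0 11)(1 7 16 9 5 4)(2 8 10 15)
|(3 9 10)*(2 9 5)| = |(2 9 10 3 5)| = 5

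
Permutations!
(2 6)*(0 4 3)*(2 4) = (0 2 6 4 3) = [2, 1, 6, 0, 3, 5, 4]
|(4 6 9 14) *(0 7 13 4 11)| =8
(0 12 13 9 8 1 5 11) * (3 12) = (0 3 12 13 9 8 1 5 11) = [3, 5, 2, 12, 4, 11, 6, 7, 1, 8, 10, 0, 13, 9]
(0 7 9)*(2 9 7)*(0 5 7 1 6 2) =(1 6 2 9 5 7) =[0, 6, 9, 3, 4, 7, 2, 1, 8, 5]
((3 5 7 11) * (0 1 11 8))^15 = (0 1 11 3 5 7 8)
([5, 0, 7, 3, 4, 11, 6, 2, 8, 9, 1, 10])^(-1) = (0 1 10 11 5)(2 7)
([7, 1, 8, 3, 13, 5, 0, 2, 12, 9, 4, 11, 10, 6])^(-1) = (0 6 13 4 10 12 8 2 7)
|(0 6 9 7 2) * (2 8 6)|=|(0 2)(6 9 7 8)|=4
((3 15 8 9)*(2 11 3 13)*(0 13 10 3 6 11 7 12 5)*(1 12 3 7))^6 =(15)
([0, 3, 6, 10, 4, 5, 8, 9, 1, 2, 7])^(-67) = (1 2 10 8 9 3 6 7)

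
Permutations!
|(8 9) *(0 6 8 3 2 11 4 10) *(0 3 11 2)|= |(0 6 8 9 11 4 10 3)|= 8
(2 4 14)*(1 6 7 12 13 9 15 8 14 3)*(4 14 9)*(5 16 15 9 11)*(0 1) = (0 1 6 7 12 13 4 3)(2 14)(5 16 15 8 11) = [1, 6, 14, 0, 3, 16, 7, 12, 11, 9, 10, 5, 13, 4, 2, 8, 15]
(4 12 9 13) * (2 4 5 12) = (2 4)(5 12 9 13) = [0, 1, 4, 3, 2, 12, 6, 7, 8, 13, 10, 11, 9, 5]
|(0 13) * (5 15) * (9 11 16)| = 6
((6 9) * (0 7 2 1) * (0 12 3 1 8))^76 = ((0 7 2 8)(1 12 3)(6 9))^76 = (1 12 3)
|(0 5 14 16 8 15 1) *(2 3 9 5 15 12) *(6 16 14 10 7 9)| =|(0 15 1)(2 3 6 16 8 12)(5 10 7 9)| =12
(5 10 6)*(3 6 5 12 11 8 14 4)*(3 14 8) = (3 6 12 11)(4 14)(5 10) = [0, 1, 2, 6, 14, 10, 12, 7, 8, 9, 5, 3, 11, 13, 4]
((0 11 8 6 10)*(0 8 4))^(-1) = (0 4 11)(6 8 10)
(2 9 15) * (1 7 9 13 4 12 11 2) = [0, 7, 13, 3, 12, 5, 6, 9, 8, 15, 10, 2, 11, 4, 14, 1] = (1 7 9 15)(2 13 4 12 11)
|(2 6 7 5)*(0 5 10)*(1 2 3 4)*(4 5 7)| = 12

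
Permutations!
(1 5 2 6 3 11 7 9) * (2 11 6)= [0, 5, 2, 6, 4, 11, 3, 9, 8, 1, 10, 7]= (1 5 11 7 9)(3 6)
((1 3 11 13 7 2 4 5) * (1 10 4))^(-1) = (1 2 7 13 11 3)(4 10 5)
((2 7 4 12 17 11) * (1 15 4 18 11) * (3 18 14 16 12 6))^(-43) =(1 14 18 15 16 11 4 12 2 6 17 7 3)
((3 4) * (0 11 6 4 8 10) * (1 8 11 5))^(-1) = ((0 5 1 8 10)(3 11 6 4))^(-1) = (0 10 8 1 5)(3 4 6 11)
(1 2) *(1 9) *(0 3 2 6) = (0 3 2 9 1 6) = [3, 6, 9, 2, 4, 5, 0, 7, 8, 1]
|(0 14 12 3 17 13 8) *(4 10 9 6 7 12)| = 12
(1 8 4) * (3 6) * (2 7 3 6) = (1 8 4)(2 7 3) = [0, 8, 7, 2, 1, 5, 6, 3, 4]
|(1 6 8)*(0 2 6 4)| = 6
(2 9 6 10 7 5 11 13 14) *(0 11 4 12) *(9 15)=(0 11 13 14 2 15 9 6 10 7 5 4 12)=[11, 1, 15, 3, 12, 4, 10, 5, 8, 6, 7, 13, 0, 14, 2, 9]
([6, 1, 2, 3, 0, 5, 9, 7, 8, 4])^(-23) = (0 6 9 4)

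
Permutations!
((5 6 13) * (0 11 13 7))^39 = ((0 11 13 5 6 7))^39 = (0 5)(6 11)(7 13)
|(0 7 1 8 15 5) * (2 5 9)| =|(0 7 1 8 15 9 2 5)| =8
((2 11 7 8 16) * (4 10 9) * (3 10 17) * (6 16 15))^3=((2 11 7 8 15 6 16)(3 10 9 4 17))^3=(2 8 16 7 6 11 15)(3 4 10 17 9)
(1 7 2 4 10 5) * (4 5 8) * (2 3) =(1 7 3 2 5)(4 10 8) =[0, 7, 5, 2, 10, 1, 6, 3, 4, 9, 8]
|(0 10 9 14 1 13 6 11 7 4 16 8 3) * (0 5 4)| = 45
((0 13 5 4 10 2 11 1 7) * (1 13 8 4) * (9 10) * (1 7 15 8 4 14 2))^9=((0 4 9 10 1 15 8 14 2 11 13 5 7))^9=(0 11 15 4 13 8 9 5 14 10 7 2 1)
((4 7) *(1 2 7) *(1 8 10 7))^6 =(4 10)(7 8)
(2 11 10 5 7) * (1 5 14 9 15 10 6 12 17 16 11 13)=(1 5 7 2 13)(6 12 17 16 11)(9 15 10 14)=[0, 5, 13, 3, 4, 7, 12, 2, 8, 15, 14, 6, 17, 1, 9, 10, 11, 16]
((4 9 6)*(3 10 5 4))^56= (3 5 9)(4 6 10)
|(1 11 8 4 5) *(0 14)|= |(0 14)(1 11 8 4 5)|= 10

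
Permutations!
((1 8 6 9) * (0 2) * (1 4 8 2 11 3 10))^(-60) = ((0 11 3 10 1 2)(4 8 6 9))^(-60) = (11)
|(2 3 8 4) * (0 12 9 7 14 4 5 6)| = |(0 12 9 7 14 4 2 3 8 5 6)| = 11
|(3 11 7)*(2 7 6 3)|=6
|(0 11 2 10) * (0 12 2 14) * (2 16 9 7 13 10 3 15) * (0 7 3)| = 12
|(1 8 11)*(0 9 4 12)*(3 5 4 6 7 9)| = |(0 3 5 4 12)(1 8 11)(6 7 9)| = 15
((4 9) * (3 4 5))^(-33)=((3 4 9 5))^(-33)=(3 5 9 4)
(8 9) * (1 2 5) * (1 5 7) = (1 2 7)(8 9) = [0, 2, 7, 3, 4, 5, 6, 1, 9, 8]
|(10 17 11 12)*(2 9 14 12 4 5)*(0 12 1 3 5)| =6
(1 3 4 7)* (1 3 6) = (1 6)(3 4 7) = [0, 6, 2, 4, 7, 5, 1, 3]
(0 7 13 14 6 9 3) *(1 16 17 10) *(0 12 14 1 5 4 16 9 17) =(0 7 13 1 9 3 12 14 6 17 10 5 4 16) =[7, 9, 2, 12, 16, 4, 17, 13, 8, 3, 5, 11, 14, 1, 6, 15, 0, 10]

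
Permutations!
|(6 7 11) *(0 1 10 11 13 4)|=|(0 1 10 11 6 7 13 4)|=8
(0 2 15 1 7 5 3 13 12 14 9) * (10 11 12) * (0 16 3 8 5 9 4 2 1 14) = (0 1 7 9 16 3 13 10 11 12)(2 15 14 4)(5 8) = [1, 7, 15, 13, 2, 8, 6, 9, 5, 16, 11, 12, 0, 10, 4, 14, 3]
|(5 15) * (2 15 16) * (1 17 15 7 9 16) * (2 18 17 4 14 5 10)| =8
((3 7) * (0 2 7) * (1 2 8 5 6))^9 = ((0 8 5 6 1 2 7 3))^9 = (0 8 5 6 1 2 7 3)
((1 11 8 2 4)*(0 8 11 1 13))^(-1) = (0 13 4 2 8)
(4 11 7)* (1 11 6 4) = (1 11 7)(4 6) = [0, 11, 2, 3, 6, 5, 4, 1, 8, 9, 10, 7]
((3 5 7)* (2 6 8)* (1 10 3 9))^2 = (1 3 7)(2 8 6)(5 9 10)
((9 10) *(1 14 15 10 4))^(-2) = (1 9 15)(4 10 14)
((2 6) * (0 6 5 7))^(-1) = (0 7 5 2 6)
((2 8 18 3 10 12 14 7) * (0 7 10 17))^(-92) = (0 17 3 18 8 2 7)(10 12 14)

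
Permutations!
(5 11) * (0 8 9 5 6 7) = [8, 1, 2, 3, 4, 11, 7, 0, 9, 5, 10, 6] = (0 8 9 5 11 6 7)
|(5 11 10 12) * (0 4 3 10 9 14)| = 9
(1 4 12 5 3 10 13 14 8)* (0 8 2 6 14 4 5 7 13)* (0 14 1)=[8, 5, 6, 10, 12, 3, 1, 13, 0, 9, 14, 11, 7, 4, 2]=(0 8)(1 5 3 10 14 2 6)(4 12 7 13)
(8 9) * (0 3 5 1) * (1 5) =(0 3 1)(8 9) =[3, 0, 2, 1, 4, 5, 6, 7, 9, 8]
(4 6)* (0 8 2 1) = (0 8 2 1)(4 6) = [8, 0, 1, 3, 6, 5, 4, 7, 2]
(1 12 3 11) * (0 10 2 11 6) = (0 10 2 11 1 12 3 6) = [10, 12, 11, 6, 4, 5, 0, 7, 8, 9, 2, 1, 3]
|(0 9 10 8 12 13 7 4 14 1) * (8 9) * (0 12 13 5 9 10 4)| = 12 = |(0 8 13 7)(1 12 5 9 4 14)|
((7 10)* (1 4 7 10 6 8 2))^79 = ((10)(1 4 7 6 8 2))^79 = (10)(1 4 7 6 8 2)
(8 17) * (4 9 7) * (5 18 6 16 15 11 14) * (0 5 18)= (0 5)(4 9 7)(6 16 15 11 14 18)(8 17)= [5, 1, 2, 3, 9, 0, 16, 4, 17, 7, 10, 14, 12, 13, 18, 11, 15, 8, 6]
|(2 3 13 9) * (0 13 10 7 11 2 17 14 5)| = 30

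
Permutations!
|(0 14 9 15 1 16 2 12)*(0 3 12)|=|(0 14 9 15 1 16 2)(3 12)|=14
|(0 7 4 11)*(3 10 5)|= |(0 7 4 11)(3 10 5)|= 12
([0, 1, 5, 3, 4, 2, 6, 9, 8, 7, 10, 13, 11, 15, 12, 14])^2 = (11 15 12 13 14)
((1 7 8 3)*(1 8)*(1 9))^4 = (1 7 9)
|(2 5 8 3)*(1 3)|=|(1 3 2 5 8)|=5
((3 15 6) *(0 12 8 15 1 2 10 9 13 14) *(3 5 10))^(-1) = (0 14 13 9 10 5 6 15 8 12)(1 3 2)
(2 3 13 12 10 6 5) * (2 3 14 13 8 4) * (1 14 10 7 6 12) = (1 14 13)(2 10 12 7 6 5 3 8 4) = [0, 14, 10, 8, 2, 3, 5, 6, 4, 9, 12, 11, 7, 1, 13]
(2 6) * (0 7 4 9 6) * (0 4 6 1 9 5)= (0 7 6 2 4 5)(1 9)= [7, 9, 4, 3, 5, 0, 2, 6, 8, 1]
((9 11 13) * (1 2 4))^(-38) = ((1 2 4)(9 11 13))^(-38) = (1 2 4)(9 11 13)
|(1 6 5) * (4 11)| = |(1 6 5)(4 11)| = 6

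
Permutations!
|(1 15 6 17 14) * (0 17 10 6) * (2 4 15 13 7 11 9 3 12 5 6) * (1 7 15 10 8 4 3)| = |(0 17 14 7 11 9 1 13 15)(2 3 12 5 6 8 4 10)| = 72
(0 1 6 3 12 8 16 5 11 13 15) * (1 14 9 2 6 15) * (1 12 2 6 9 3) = (0 14 3 2 9 6 1 15)(5 11 13 12 8 16) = [14, 15, 9, 2, 4, 11, 1, 7, 16, 6, 10, 13, 8, 12, 3, 0, 5]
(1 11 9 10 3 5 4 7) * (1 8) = (1 11 9 10 3 5 4 7 8) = [0, 11, 2, 5, 7, 4, 6, 8, 1, 10, 3, 9]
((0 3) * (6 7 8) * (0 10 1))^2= ((0 3 10 1)(6 7 8))^2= (0 10)(1 3)(6 8 7)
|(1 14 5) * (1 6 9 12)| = 6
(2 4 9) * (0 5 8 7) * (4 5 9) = [9, 1, 5, 3, 4, 8, 6, 0, 7, 2] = (0 9 2 5 8 7)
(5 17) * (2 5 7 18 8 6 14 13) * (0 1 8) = (0 1 8 6 14 13 2 5 17 7 18) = [1, 8, 5, 3, 4, 17, 14, 18, 6, 9, 10, 11, 12, 2, 13, 15, 16, 7, 0]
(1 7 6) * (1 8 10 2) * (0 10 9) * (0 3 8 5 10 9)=[9, 7, 1, 8, 4, 10, 5, 6, 0, 3, 2]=(0 9 3 8)(1 7 6 5 10 2)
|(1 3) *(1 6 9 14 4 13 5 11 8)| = 10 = |(1 3 6 9 14 4 13 5 11 8)|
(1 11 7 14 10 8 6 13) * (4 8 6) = (1 11 7 14 10 6 13)(4 8) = [0, 11, 2, 3, 8, 5, 13, 14, 4, 9, 6, 7, 12, 1, 10]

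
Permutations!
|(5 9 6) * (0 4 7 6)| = |(0 4 7 6 5 9)| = 6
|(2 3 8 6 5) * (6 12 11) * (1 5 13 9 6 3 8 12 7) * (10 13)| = 60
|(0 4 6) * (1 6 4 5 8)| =5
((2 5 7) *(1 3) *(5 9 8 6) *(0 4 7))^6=((0 4 7 2 9 8 6 5)(1 3))^6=(0 6 9 7)(2 4 5 8)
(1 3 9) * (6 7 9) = (1 3 6 7 9) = [0, 3, 2, 6, 4, 5, 7, 9, 8, 1]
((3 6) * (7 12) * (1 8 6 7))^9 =(1 3)(6 12)(7 8)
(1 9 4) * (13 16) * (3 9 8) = (1 8 3 9 4)(13 16) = [0, 8, 2, 9, 1, 5, 6, 7, 3, 4, 10, 11, 12, 16, 14, 15, 13]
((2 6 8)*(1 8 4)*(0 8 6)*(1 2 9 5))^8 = (9)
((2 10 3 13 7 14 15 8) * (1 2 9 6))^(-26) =((1 2 10 3 13 7 14 15 8 9 6))^(-26) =(1 15 3 6 14 10 9 7 2 8 13)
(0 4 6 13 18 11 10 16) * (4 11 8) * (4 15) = (0 11 10 16)(4 6 13 18 8 15) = [11, 1, 2, 3, 6, 5, 13, 7, 15, 9, 16, 10, 12, 18, 14, 4, 0, 17, 8]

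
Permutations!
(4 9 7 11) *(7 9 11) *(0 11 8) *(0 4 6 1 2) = (0 11 6 1 2)(4 8) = [11, 2, 0, 3, 8, 5, 1, 7, 4, 9, 10, 6]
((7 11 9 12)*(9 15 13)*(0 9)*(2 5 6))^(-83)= (0 9 12 7 11 15 13)(2 5 6)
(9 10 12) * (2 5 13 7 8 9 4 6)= (2 5 13 7 8 9 10 12 4 6)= [0, 1, 5, 3, 6, 13, 2, 8, 9, 10, 12, 11, 4, 7]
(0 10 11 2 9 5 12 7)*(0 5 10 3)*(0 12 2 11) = [3, 1, 9, 12, 4, 2, 6, 5, 8, 10, 0, 11, 7] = (0 3 12 7 5 2 9 10)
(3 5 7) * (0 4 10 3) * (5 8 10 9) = (0 4 9 5 7)(3 8 10) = [4, 1, 2, 8, 9, 7, 6, 0, 10, 5, 3]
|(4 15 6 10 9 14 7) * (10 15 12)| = |(4 12 10 9 14 7)(6 15)| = 6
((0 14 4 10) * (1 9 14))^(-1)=((0 1 9 14 4 10))^(-1)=(0 10 4 14 9 1)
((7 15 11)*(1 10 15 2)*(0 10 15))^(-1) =((0 10)(1 15 11 7 2))^(-1) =(0 10)(1 2 7 11 15)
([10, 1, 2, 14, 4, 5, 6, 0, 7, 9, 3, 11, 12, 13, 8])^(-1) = (0 7 8 14 3 10)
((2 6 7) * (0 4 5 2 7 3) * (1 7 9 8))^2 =(0 5 6)(1 9)(2 3 4)(7 8)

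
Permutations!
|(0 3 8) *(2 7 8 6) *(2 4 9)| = |(0 3 6 4 9 2 7 8)| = 8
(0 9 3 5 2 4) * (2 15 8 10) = (0 9 3 5 15 8 10 2 4) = [9, 1, 4, 5, 0, 15, 6, 7, 10, 3, 2, 11, 12, 13, 14, 8]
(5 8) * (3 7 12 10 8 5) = [0, 1, 2, 7, 4, 5, 6, 12, 3, 9, 8, 11, 10] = (3 7 12 10 8)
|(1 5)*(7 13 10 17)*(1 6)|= 12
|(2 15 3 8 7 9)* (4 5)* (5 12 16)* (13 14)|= 12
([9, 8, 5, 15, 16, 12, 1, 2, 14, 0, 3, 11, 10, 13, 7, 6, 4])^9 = [9, 15, 14, 12, 16, 7, 3, 8, 6, 0, 5, 11, 2, 13, 1, 10, 4]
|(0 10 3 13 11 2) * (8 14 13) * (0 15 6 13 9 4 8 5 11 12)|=|(0 10 3 5 11 2 15 6 13 12)(4 8 14 9)|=20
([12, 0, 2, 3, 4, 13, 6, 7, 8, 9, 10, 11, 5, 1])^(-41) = [1, 13, 2, 3, 4, 12, 6, 7, 8, 9, 10, 11, 0, 5]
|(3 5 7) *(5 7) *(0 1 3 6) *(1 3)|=4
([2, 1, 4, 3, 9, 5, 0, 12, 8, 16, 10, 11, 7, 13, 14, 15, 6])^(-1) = (0 6 16 9 4 2)(7 12)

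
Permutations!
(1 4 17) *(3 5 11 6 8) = (1 4 17)(3 5 11 6 8) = [0, 4, 2, 5, 17, 11, 8, 7, 3, 9, 10, 6, 12, 13, 14, 15, 16, 1]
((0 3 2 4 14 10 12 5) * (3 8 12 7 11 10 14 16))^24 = (16)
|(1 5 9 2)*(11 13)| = 4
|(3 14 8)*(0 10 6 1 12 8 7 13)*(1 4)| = 11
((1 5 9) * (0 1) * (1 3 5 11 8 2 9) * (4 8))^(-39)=(0 8 1)(2 11 3)(4 5 9)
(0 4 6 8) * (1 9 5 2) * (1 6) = [4, 9, 6, 3, 1, 2, 8, 7, 0, 5] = (0 4 1 9 5 2 6 8)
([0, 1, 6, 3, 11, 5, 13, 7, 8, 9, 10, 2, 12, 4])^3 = (2 4 6 11 13)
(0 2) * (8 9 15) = (0 2)(8 9 15) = [2, 1, 0, 3, 4, 5, 6, 7, 9, 15, 10, 11, 12, 13, 14, 8]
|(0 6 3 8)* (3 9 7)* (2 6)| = 7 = |(0 2 6 9 7 3 8)|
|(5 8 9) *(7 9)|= |(5 8 7 9)|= 4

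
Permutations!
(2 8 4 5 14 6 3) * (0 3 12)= [3, 1, 8, 2, 5, 14, 12, 7, 4, 9, 10, 11, 0, 13, 6]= (0 3 2 8 4 5 14 6 12)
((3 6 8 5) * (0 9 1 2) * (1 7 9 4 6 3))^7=(7 9)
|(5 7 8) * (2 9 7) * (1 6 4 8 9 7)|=8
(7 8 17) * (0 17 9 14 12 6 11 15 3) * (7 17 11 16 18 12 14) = (0 11 15 3)(6 16 18 12)(7 8 9) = [11, 1, 2, 0, 4, 5, 16, 8, 9, 7, 10, 15, 6, 13, 14, 3, 18, 17, 12]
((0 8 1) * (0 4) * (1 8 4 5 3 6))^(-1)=(8)(0 4)(1 6 3 5)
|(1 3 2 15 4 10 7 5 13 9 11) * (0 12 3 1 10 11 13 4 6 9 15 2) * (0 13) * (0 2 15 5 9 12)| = 12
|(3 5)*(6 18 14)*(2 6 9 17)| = 6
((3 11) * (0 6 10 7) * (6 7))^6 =(11)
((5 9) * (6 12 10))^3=(12)(5 9)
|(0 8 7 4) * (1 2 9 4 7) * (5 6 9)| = |(0 8 1 2 5 6 9 4)| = 8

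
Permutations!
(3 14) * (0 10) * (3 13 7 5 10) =[3, 1, 2, 14, 4, 10, 6, 5, 8, 9, 0, 11, 12, 7, 13] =(0 3 14 13 7 5 10)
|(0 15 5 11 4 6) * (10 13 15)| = 8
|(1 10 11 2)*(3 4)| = 4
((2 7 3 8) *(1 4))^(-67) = ((1 4)(2 7 3 8))^(-67) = (1 4)(2 7 3 8)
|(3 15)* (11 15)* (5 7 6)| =|(3 11 15)(5 7 6)| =3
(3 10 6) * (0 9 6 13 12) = (0 9 6 3 10 13 12) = [9, 1, 2, 10, 4, 5, 3, 7, 8, 6, 13, 11, 0, 12]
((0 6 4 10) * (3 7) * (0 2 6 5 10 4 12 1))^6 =((0 5 10 2 6 12 1)(3 7))^6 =(0 1 12 6 2 10 5)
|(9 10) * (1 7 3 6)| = 4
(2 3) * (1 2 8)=[0, 2, 3, 8, 4, 5, 6, 7, 1]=(1 2 3 8)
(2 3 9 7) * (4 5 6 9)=(2 3 4 5 6 9 7)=[0, 1, 3, 4, 5, 6, 9, 2, 8, 7]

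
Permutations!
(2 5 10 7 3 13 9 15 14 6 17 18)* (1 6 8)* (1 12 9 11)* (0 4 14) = (0 4 14 8 12 9 15)(1 6 17 18 2 5 10 7 3 13 11) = [4, 6, 5, 13, 14, 10, 17, 3, 12, 15, 7, 1, 9, 11, 8, 0, 16, 18, 2]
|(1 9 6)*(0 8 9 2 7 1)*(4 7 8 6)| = 6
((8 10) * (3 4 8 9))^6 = (3 4 8 10 9)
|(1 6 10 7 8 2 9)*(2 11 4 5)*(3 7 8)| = |(1 6 10 8 11 4 5 2 9)(3 7)| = 18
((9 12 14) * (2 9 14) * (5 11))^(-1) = ((14)(2 9 12)(5 11))^(-1) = (14)(2 12 9)(5 11)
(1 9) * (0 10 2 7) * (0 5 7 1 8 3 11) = (0 10 2 1 9 8 3 11)(5 7) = [10, 9, 1, 11, 4, 7, 6, 5, 3, 8, 2, 0]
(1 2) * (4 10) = (1 2)(4 10) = [0, 2, 1, 3, 10, 5, 6, 7, 8, 9, 4]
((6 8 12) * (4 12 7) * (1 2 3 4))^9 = (1 2 3 4 12 6 8 7)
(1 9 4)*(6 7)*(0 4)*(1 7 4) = (0 1 9)(4 7 6) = [1, 9, 2, 3, 7, 5, 4, 6, 8, 0]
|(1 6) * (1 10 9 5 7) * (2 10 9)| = 10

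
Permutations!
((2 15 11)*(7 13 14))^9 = ((2 15 11)(7 13 14))^9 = (15)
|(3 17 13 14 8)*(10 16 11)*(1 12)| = 30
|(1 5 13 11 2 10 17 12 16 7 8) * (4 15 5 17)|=42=|(1 17 12 16 7 8)(2 10 4 15 5 13 11)|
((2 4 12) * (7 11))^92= (2 12 4)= ((2 4 12)(7 11))^92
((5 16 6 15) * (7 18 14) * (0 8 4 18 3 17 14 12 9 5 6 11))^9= (18)(3 17 14 7)(6 15)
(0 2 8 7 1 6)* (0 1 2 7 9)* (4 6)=[7, 4, 8, 3, 6, 5, 1, 2, 9, 0]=(0 7 2 8 9)(1 4 6)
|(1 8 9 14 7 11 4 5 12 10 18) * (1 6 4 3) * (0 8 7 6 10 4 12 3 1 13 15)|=66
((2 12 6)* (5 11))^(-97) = (2 6 12)(5 11)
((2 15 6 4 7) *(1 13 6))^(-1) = (1 15 2 7 4 6 13)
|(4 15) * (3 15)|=3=|(3 15 4)|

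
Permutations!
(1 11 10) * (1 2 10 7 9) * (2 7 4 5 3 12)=(1 11 4 5 3 12 2 10 7 9)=[0, 11, 10, 12, 5, 3, 6, 9, 8, 1, 7, 4, 2]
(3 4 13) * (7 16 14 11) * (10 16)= [0, 1, 2, 4, 13, 5, 6, 10, 8, 9, 16, 7, 12, 3, 11, 15, 14]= (3 4 13)(7 10 16 14 11)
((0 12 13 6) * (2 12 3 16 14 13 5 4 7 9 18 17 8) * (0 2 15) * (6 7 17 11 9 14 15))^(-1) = ((0 3 16 15)(2 12 5 4 17 8 6)(7 14 13)(9 18 11))^(-1) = (0 15 16 3)(2 6 8 17 4 5 12)(7 13 14)(9 11 18)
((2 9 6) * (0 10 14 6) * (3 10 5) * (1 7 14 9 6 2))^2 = ((0 5 3 10 9)(1 7 14 2 6))^2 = (0 3 9 5 10)(1 14 6 7 2)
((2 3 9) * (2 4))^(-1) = (2 4 9 3) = ((2 3 9 4))^(-1)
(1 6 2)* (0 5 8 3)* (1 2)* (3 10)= (0 5 8 10 3)(1 6)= [5, 6, 2, 0, 4, 8, 1, 7, 10, 9, 3]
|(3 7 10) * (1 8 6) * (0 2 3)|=15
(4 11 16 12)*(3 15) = (3 15)(4 11 16 12) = [0, 1, 2, 15, 11, 5, 6, 7, 8, 9, 10, 16, 4, 13, 14, 3, 12]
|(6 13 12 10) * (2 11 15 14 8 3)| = 12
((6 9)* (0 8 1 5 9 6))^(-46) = ((0 8 1 5 9))^(-46) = (0 9 5 1 8)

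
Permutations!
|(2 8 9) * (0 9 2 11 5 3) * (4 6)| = |(0 9 11 5 3)(2 8)(4 6)| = 10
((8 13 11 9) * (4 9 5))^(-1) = ((4 9 8 13 11 5))^(-1) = (4 5 11 13 8 9)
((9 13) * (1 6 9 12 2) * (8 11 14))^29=(1 2 12 13 9 6)(8 14 11)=((1 6 9 13 12 2)(8 11 14))^29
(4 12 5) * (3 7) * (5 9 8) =(3 7)(4 12 9 8 5) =[0, 1, 2, 7, 12, 4, 6, 3, 5, 8, 10, 11, 9]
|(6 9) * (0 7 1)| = |(0 7 1)(6 9)| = 6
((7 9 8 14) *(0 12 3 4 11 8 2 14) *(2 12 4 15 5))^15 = ((0 4 11 8)(2 14 7 9 12 3 15 5))^15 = (0 8 11 4)(2 5 15 3 12 9 7 14)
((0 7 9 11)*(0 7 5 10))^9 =((0 5 10)(7 9 11))^9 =(11)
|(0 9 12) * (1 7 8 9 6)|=|(0 6 1 7 8 9 12)|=7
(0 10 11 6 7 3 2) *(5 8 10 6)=[6, 1, 0, 2, 4, 8, 7, 3, 10, 9, 11, 5]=(0 6 7 3 2)(5 8 10 11)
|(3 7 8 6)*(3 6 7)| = |(7 8)| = 2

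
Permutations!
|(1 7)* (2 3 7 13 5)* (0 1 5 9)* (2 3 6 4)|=12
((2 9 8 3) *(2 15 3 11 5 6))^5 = (2 6 5 11 8 9)(3 15)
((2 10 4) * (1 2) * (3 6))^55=(1 4 10 2)(3 6)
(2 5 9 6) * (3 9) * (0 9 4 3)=(0 9 6 2 5)(3 4)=[9, 1, 5, 4, 3, 0, 2, 7, 8, 6]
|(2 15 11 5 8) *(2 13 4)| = |(2 15 11 5 8 13 4)| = 7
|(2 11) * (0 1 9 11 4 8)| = 7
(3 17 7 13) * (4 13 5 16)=(3 17 7 5 16 4 13)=[0, 1, 2, 17, 13, 16, 6, 5, 8, 9, 10, 11, 12, 3, 14, 15, 4, 7]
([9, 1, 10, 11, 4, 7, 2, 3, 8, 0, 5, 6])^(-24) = (2 3 10 11 5 6 7)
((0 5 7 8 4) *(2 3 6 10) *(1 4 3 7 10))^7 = ((0 5 10 2 7 8 3 6 1 4))^7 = (0 6 7 5 1 8 10 4 3 2)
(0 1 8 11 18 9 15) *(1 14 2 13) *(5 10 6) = (0 14 2 13 1 8 11 18 9 15)(5 10 6) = [14, 8, 13, 3, 4, 10, 5, 7, 11, 15, 6, 18, 12, 1, 2, 0, 16, 17, 9]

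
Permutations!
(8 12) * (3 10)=(3 10)(8 12)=[0, 1, 2, 10, 4, 5, 6, 7, 12, 9, 3, 11, 8]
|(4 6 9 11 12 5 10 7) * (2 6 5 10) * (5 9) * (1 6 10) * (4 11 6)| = |(1 4 9 6 5 2 10 7 11 12)| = 10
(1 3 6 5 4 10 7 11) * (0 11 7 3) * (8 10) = (0 11 1)(3 6 5 4 8 10) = [11, 0, 2, 6, 8, 4, 5, 7, 10, 9, 3, 1]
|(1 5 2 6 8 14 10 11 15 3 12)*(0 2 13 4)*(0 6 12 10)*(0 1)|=84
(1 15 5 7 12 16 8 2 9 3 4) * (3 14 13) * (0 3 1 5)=(0 3 4 5 7 12 16 8 2 9 14 13 1 15)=[3, 15, 9, 4, 5, 7, 6, 12, 2, 14, 10, 11, 16, 1, 13, 0, 8]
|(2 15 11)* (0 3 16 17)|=12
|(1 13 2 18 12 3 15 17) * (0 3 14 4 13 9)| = |(0 3 15 17 1 9)(2 18 12 14 4 13)| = 6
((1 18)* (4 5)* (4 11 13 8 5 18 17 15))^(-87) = ((1 17 15 4 18)(5 11 13 8))^(-87) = (1 4 17 18 15)(5 11 13 8)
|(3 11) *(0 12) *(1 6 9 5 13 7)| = |(0 12)(1 6 9 5 13 7)(3 11)| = 6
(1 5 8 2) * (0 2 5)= (0 2 1)(5 8)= [2, 0, 1, 3, 4, 8, 6, 7, 5]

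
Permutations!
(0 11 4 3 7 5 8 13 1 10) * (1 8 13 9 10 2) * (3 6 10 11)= (0 3 7 5 13 8 9 11 4 6 10)(1 2)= [3, 2, 1, 7, 6, 13, 10, 5, 9, 11, 0, 4, 12, 8]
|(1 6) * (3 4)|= |(1 6)(3 4)|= 2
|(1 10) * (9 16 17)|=|(1 10)(9 16 17)|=6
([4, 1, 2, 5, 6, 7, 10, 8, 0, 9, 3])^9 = [4, 1, 2, 5, 6, 7, 10, 8, 0, 9, 3]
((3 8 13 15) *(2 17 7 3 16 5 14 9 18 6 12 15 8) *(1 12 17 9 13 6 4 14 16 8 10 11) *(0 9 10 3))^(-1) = (0 7 17 6 8 15 12 1 11 10 2 3 13 14 4 18 9)(5 16)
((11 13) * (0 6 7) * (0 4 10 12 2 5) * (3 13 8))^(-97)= ((0 6 7 4 10 12 2 5)(3 13 11 8))^(-97)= (0 5 2 12 10 4 7 6)(3 8 11 13)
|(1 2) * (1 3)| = |(1 2 3)| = 3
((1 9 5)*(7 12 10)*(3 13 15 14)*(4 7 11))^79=((1 9 5)(3 13 15 14)(4 7 12 10 11))^79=(1 9 5)(3 14 15 13)(4 11 10 12 7)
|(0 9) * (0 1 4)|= |(0 9 1 4)|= 4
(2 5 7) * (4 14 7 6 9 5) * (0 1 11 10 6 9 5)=(0 1 11 10 6 5 9)(2 4 14 7)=[1, 11, 4, 3, 14, 9, 5, 2, 8, 0, 6, 10, 12, 13, 7]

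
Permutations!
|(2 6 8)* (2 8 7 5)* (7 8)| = 5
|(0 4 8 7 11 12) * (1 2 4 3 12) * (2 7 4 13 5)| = |(0 3 12)(1 7 11)(2 13 5)(4 8)| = 6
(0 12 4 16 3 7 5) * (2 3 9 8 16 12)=[2, 1, 3, 7, 12, 0, 6, 5, 16, 8, 10, 11, 4, 13, 14, 15, 9]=(0 2 3 7 5)(4 12)(8 16 9)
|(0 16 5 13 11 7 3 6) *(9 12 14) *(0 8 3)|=6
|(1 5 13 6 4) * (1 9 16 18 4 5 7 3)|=12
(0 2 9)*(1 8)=[2, 8, 9, 3, 4, 5, 6, 7, 1, 0]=(0 2 9)(1 8)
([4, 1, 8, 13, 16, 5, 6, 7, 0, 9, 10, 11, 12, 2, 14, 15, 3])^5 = [2, 1, 3, 4, 8, 5, 6, 7, 13, 9, 10, 11, 12, 16, 14, 15, 0]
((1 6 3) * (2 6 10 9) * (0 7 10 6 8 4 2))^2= ((0 7 10 9)(1 6 3)(2 8 4))^2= (0 10)(1 3 6)(2 4 8)(7 9)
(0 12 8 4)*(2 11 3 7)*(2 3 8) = [12, 1, 11, 7, 0, 5, 6, 3, 4, 9, 10, 8, 2] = (0 12 2 11 8 4)(3 7)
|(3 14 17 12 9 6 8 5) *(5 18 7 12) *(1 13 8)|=8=|(1 13 8 18 7 12 9 6)(3 14 17 5)|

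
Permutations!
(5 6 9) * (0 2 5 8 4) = (0 2 5 6 9 8 4) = [2, 1, 5, 3, 0, 6, 9, 7, 4, 8]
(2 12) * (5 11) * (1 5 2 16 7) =(1 5 11 2 12 16 7) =[0, 5, 12, 3, 4, 11, 6, 1, 8, 9, 10, 2, 16, 13, 14, 15, 7]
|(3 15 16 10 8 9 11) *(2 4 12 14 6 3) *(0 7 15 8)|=45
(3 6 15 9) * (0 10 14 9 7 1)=(0 10 14 9 3 6 15 7 1)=[10, 0, 2, 6, 4, 5, 15, 1, 8, 3, 14, 11, 12, 13, 9, 7]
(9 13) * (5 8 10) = (5 8 10)(9 13) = [0, 1, 2, 3, 4, 8, 6, 7, 10, 13, 5, 11, 12, 9]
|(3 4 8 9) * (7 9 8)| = 4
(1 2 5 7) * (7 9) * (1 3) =[0, 2, 5, 1, 4, 9, 6, 3, 8, 7] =(1 2 5 9 7 3)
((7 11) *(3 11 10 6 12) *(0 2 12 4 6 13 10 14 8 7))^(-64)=((0 2 12 3 11)(4 6)(7 14 8)(10 13))^(-64)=(0 2 12 3 11)(7 8 14)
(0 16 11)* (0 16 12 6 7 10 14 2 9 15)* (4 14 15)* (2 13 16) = (0 12 6 7 10 15)(2 9 4 14 13 16 11) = [12, 1, 9, 3, 14, 5, 7, 10, 8, 4, 15, 2, 6, 16, 13, 0, 11]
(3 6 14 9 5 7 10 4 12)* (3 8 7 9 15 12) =(3 6 14 15 12 8 7 10 4)(5 9) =[0, 1, 2, 6, 3, 9, 14, 10, 7, 5, 4, 11, 8, 13, 15, 12]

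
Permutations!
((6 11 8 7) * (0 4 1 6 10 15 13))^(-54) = (0 7 1 15 11)(4 10 6 13 8)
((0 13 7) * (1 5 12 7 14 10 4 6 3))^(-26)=((0 13 14 10 4 6 3 1 5 12 7))^(-26)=(0 1 10 7 3 14 12 6 13 5 4)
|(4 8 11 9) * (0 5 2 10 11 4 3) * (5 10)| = 10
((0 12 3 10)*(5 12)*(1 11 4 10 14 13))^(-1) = ((0 5 12 3 14 13 1 11 4 10))^(-1) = (0 10 4 11 1 13 14 3 12 5)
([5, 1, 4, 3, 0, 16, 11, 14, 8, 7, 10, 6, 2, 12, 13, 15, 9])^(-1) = [4, 1, 12, 3, 2, 0, 11, 9, 8, 16, 10, 6, 13, 14, 7, 15, 5]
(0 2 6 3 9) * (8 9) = (0 2 6 3 8 9) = [2, 1, 6, 8, 4, 5, 3, 7, 9, 0]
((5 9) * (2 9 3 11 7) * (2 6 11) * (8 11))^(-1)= (2 3 5 9)(6 7 11 8)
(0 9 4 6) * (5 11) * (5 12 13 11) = [9, 1, 2, 3, 6, 5, 0, 7, 8, 4, 10, 12, 13, 11] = (0 9 4 6)(11 12 13)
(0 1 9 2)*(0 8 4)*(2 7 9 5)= [1, 5, 8, 3, 0, 2, 6, 9, 4, 7]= (0 1 5 2 8 4)(7 9)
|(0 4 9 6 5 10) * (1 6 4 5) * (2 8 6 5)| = 14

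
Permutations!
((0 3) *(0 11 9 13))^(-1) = ((0 3 11 9 13))^(-1) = (0 13 9 11 3)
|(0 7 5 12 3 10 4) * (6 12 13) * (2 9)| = 18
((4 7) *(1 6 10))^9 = ((1 6 10)(4 7))^9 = (10)(4 7)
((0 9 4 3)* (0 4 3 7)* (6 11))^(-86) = (11)(0 7 4 3 9)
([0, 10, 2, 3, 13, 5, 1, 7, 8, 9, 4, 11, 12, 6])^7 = [0, 4, 2, 3, 6, 5, 10, 7, 8, 9, 13, 11, 12, 1]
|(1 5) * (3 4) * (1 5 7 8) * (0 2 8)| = |(0 2 8 1 7)(3 4)| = 10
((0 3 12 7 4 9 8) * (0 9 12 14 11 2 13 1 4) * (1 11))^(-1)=((0 3 14 1 4 12 7)(2 13 11)(8 9))^(-1)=(0 7 12 4 1 14 3)(2 11 13)(8 9)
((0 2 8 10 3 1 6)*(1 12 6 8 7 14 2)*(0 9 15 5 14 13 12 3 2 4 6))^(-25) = (0 12 13 7 2 10 8 1)(4 14 5 15 9 6)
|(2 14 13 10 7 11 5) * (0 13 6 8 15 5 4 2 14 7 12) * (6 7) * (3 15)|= 20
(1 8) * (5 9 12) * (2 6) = (1 8)(2 6)(5 9 12) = [0, 8, 6, 3, 4, 9, 2, 7, 1, 12, 10, 11, 5]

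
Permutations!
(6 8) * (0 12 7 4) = [12, 1, 2, 3, 0, 5, 8, 4, 6, 9, 10, 11, 7] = (0 12 7 4)(6 8)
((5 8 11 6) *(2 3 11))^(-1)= ((2 3 11 6 5 8))^(-1)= (2 8 5 6 11 3)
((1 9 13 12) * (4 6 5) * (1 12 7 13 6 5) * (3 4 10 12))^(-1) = (1 6 9)(3 12 10 5 4)(7 13)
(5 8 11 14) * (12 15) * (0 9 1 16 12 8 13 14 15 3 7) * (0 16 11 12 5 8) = [9, 11, 2, 7, 4, 13, 6, 16, 12, 1, 10, 15, 3, 14, 8, 0, 5] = (0 9 1 11 15)(3 7 16 5 13 14 8 12)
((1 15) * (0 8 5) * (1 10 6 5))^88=(0 10 8 6 1 5 15)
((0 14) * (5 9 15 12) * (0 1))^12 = ((0 14 1)(5 9 15 12))^12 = (15)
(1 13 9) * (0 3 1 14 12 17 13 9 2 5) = [3, 9, 5, 1, 4, 0, 6, 7, 8, 14, 10, 11, 17, 2, 12, 15, 16, 13] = (0 3 1 9 14 12 17 13 2 5)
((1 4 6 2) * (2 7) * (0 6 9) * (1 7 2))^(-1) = (0 9 4 1 7 2 6)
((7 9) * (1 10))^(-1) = ((1 10)(7 9))^(-1) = (1 10)(7 9)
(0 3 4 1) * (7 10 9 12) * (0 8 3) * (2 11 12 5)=(1 8 3 4)(2 11 12 7 10 9 5)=[0, 8, 11, 4, 1, 2, 6, 10, 3, 5, 9, 12, 7]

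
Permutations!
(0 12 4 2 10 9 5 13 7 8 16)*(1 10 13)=(0 12 4 2 13 7 8 16)(1 10 9 5)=[12, 10, 13, 3, 2, 1, 6, 8, 16, 5, 9, 11, 4, 7, 14, 15, 0]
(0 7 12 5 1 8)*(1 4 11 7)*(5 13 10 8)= (0 1 5 4 11 7 12 13 10 8)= [1, 5, 2, 3, 11, 4, 6, 12, 0, 9, 8, 7, 13, 10]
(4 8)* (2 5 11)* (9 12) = (2 5 11)(4 8)(9 12) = [0, 1, 5, 3, 8, 11, 6, 7, 4, 12, 10, 2, 9]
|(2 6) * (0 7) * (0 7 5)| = |(7)(0 5)(2 6)| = 2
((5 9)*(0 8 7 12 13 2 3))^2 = ((0 8 7 12 13 2 3)(5 9))^2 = (0 7 13 3 8 12 2)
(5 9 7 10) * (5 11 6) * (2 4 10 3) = (2 4 10 11 6 5 9 7 3) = [0, 1, 4, 2, 10, 9, 5, 3, 8, 7, 11, 6]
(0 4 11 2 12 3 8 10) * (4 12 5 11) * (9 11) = [12, 1, 5, 8, 4, 9, 6, 7, 10, 11, 0, 2, 3] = (0 12 3 8 10)(2 5 9 11)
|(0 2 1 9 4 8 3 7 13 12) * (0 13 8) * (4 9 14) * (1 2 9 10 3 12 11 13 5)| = |(0 9 10 3 7 8 12 5 1 14 4)(11 13)| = 22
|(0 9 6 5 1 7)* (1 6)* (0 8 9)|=4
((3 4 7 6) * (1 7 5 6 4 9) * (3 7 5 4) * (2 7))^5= ((1 5 6 2 7 3 9))^5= (1 3 2 5 9 7 6)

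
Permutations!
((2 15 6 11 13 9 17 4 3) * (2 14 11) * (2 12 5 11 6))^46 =(3 13 6 17 5)(4 11 14 9 12)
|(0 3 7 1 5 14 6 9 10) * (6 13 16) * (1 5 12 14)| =12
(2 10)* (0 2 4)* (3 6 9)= [2, 1, 10, 6, 0, 5, 9, 7, 8, 3, 4]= (0 2 10 4)(3 6 9)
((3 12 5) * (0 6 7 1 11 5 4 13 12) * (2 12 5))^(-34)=(0 3 5 13 4 12 2 11 1 7 6)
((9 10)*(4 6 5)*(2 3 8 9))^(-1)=((2 3 8 9 10)(4 6 5))^(-1)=(2 10 9 8 3)(4 5 6)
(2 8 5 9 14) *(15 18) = (2 8 5 9 14)(15 18) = [0, 1, 8, 3, 4, 9, 6, 7, 5, 14, 10, 11, 12, 13, 2, 18, 16, 17, 15]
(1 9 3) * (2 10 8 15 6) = (1 9 3)(2 10 8 15 6) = [0, 9, 10, 1, 4, 5, 2, 7, 15, 3, 8, 11, 12, 13, 14, 6]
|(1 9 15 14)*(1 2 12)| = 6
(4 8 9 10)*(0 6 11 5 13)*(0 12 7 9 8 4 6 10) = (0 10 6 11 5 13 12 7 9) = [10, 1, 2, 3, 4, 13, 11, 9, 8, 0, 6, 5, 7, 12]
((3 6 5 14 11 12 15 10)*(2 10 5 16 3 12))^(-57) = (16)(2 11 14 5 15 12 10)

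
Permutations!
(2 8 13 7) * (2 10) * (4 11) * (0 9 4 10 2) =(0 9 4 11 10)(2 8 13 7) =[9, 1, 8, 3, 11, 5, 6, 2, 13, 4, 0, 10, 12, 7]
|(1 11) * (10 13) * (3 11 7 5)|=|(1 7 5 3 11)(10 13)|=10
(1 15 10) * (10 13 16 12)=[0, 15, 2, 3, 4, 5, 6, 7, 8, 9, 1, 11, 10, 16, 14, 13, 12]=(1 15 13 16 12 10)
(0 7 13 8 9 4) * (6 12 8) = (0 7 13 6 12 8 9 4) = [7, 1, 2, 3, 0, 5, 12, 13, 9, 4, 10, 11, 8, 6]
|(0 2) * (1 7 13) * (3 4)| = |(0 2)(1 7 13)(3 4)| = 6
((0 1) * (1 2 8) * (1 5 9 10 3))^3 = ((0 2 8 5 9 10 3 1))^3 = (0 5 3 2 9 1 8 10)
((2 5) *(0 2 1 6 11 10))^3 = ((0 2 5 1 6 11 10))^3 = (0 1 10 5 11 2 6)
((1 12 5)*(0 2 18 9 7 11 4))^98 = ((0 2 18 9 7 11 4)(1 12 5))^98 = (18)(1 5 12)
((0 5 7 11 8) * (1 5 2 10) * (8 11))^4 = ((11)(0 2 10 1 5 7 8))^4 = (11)(0 5 2 7 10 8 1)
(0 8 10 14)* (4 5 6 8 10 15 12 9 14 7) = (0 10 7 4 5 6 8 15 12 9 14) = [10, 1, 2, 3, 5, 6, 8, 4, 15, 14, 7, 11, 9, 13, 0, 12]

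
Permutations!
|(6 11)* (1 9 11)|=4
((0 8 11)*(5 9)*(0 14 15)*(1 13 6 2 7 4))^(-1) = ((0 8 11 14 15)(1 13 6 2 7 4)(5 9))^(-1) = (0 15 14 11 8)(1 4 7 2 6 13)(5 9)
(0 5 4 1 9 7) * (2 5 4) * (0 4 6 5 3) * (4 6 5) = (0 5 2 3)(1 9 7 6 4) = [5, 9, 3, 0, 1, 2, 4, 6, 8, 7]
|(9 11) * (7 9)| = |(7 9 11)| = 3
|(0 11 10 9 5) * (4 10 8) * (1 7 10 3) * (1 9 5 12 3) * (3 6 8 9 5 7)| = |(0 11 9 12 6 8 4 1 3 5)(7 10)| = 10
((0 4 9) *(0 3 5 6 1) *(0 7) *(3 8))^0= (9)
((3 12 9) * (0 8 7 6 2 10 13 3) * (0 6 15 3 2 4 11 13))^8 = (0 4 15 2 9 8 11 3 10 6 7 13 12)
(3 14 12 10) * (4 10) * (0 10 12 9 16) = (0 10 3 14 9 16)(4 12) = [10, 1, 2, 14, 12, 5, 6, 7, 8, 16, 3, 11, 4, 13, 9, 15, 0]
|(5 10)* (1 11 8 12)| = |(1 11 8 12)(5 10)| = 4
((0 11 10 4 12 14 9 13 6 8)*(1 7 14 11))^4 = ((0 1 7 14 9 13 6 8)(4 12 11 10))^4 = (0 9)(1 13)(6 7)(8 14)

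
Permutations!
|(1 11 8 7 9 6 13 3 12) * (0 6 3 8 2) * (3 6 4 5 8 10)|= 14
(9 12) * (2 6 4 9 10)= (2 6 4 9 12 10)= [0, 1, 6, 3, 9, 5, 4, 7, 8, 12, 2, 11, 10]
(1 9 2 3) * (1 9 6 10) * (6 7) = [0, 7, 3, 9, 4, 5, 10, 6, 8, 2, 1] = (1 7 6 10)(2 3 9)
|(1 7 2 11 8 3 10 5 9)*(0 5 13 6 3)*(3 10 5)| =9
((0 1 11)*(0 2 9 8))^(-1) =(0 8 9 2 11 1)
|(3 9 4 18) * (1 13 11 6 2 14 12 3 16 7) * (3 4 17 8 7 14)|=|(1 13 11 6 2 3 9 17 8 7)(4 18 16 14 12)|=10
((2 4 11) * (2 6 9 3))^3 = ((2 4 11 6 9 3))^3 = (2 6)(3 11)(4 9)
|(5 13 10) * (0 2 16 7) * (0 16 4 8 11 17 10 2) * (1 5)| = 18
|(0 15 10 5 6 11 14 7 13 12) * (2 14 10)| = 28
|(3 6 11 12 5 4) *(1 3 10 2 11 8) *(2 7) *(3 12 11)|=10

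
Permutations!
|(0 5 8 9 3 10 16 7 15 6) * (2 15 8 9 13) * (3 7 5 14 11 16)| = 12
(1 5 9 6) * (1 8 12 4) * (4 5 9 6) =(1 9 4)(5 6 8 12) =[0, 9, 2, 3, 1, 6, 8, 7, 12, 4, 10, 11, 5]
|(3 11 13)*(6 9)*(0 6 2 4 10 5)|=|(0 6 9 2 4 10 5)(3 11 13)|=21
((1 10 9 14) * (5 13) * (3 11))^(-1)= ((1 10 9 14)(3 11)(5 13))^(-1)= (1 14 9 10)(3 11)(5 13)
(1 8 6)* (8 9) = (1 9 8 6) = [0, 9, 2, 3, 4, 5, 1, 7, 6, 8]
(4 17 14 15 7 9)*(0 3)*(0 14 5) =[3, 1, 2, 14, 17, 0, 6, 9, 8, 4, 10, 11, 12, 13, 15, 7, 16, 5] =(0 3 14 15 7 9 4 17 5)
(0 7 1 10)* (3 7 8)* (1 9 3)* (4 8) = (0 4 8 1 10)(3 7 9) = [4, 10, 2, 7, 8, 5, 6, 9, 1, 3, 0]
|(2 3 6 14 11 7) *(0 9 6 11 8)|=|(0 9 6 14 8)(2 3 11 7)|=20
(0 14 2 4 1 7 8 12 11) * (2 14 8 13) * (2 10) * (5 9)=[8, 7, 4, 3, 1, 9, 6, 13, 12, 5, 2, 0, 11, 10, 14]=(14)(0 8 12 11)(1 7 13 10 2 4)(5 9)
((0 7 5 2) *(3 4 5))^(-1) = (0 2 5 4 3 7)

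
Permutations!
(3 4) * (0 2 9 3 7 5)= [2, 1, 9, 4, 7, 0, 6, 5, 8, 3]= (0 2 9 3 4 7 5)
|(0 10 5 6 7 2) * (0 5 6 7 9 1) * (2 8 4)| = 5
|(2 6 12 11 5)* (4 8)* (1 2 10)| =14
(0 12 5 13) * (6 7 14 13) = (0 12 5 6 7 14 13) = [12, 1, 2, 3, 4, 6, 7, 14, 8, 9, 10, 11, 5, 0, 13]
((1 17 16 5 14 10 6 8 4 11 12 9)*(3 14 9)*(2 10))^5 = (17)(2 11 10 12 6 3 8 14 4)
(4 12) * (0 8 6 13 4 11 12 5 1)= (0 8 6 13 4 5 1)(11 12)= [8, 0, 2, 3, 5, 1, 13, 7, 6, 9, 10, 12, 11, 4]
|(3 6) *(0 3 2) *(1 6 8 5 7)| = 8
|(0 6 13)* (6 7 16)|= 5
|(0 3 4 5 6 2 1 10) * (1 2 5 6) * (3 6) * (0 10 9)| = 10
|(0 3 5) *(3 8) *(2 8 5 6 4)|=|(0 5)(2 8 3 6 4)|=10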